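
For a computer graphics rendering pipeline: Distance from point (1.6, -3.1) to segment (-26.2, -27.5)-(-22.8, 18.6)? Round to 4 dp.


Project P onto AB: t = 0.5707 (clamped to [0,1])
Closest point on segment: (-24.2598, -1.1928)
Distance: 25.93

25.93


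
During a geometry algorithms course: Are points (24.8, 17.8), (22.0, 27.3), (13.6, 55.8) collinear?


Cross product: (22-24.8)*(55.8-17.8) - (27.3-17.8)*(13.6-24.8)
= 0

Yes, collinear


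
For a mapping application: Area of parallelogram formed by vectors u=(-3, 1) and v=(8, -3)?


|u x v| = |(-3)*(-3) - 1*8|
= |9 - 8| = 1

1


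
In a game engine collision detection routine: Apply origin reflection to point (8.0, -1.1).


Reflection over origin: (x,y) -> (-x,-y)
(8, -1.1) -> (-8, 1.1)

(-8, 1.1)


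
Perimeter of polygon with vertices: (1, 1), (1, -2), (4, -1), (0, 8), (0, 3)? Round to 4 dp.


Sides: (1, 1)->(1, -2): sqrt(9) = 3, (1, -2)->(4, -1): sqrt(10) = 3.162278, (4, -1)->(0, 8): sqrt(97) = 9.848858, (0, 8)->(0, 3): sqrt(25) = 5, (0, 3)->(1, 1): sqrt(5) = 2.236068
Sum = 23.247204
Perimeter = 23.2472

23.2472


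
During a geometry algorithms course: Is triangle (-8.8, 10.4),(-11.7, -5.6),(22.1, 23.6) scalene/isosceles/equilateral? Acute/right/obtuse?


Side lengths squared: AB^2=264.41, BC^2=1995.08, CA^2=1129.05
Sorted: [264.41, 1129.05, 1995.08]
By sides: Scalene, By angles: Obtuse

Scalene, Obtuse


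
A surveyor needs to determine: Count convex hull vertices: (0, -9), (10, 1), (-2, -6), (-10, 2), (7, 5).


Convex hull vertices (CCW): (-10, 2), (0, -9), (10, 1), (7, 5)
Count = 4

4


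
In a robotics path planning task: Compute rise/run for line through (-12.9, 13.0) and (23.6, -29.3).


slope = (y2-y1)/(x2-x1) = ((-29.3)-13)/(23.6-(-12.9)) = (-42.3)/36.5 = -1.1589

-1.1589


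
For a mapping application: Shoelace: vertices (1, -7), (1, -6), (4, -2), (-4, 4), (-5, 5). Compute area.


Shoelace sum: (1*(-6) - 1*(-7)) + (1*(-2) - 4*(-6)) + (4*4 - (-4)*(-2)) + ((-4)*5 - (-5)*4) + ((-5)*(-7) - 1*5)
= 61
Area = |61|/2 = 30.5

30.5


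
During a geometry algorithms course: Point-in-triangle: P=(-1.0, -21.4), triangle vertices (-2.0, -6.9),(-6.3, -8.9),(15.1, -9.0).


Cross products: AB x AP = 64.35, BC x BP = -266.97, CA x CP = 245.85
All same sign? no

No, outside


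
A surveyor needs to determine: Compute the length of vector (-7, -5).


|u| = sqrt((-7)^2 + (-5)^2) = sqrt(74) = 8.6023

8.6023


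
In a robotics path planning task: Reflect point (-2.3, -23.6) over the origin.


Reflection over origin: (x,y) -> (-x,-y)
(-2.3, -23.6) -> (2.3, 23.6)

(2.3, 23.6)


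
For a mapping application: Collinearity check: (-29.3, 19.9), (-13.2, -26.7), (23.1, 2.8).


Cross product: ((-13.2)-(-29.3))*(2.8-19.9) - ((-26.7)-19.9)*(23.1-(-29.3))
= 2166.53

No, not collinear


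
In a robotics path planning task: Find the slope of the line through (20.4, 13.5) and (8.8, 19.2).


slope = (y2-y1)/(x2-x1) = (19.2-13.5)/(8.8-20.4) = 5.7/(-11.6) = -0.4914

-0.4914


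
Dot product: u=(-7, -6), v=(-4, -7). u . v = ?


u . v = u_x*v_x + u_y*v_y = (-7)*(-4) + (-6)*(-7)
= 28 + 42 = 70

70


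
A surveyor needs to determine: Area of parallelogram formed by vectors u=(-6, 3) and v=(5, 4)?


|u x v| = |(-6)*4 - 3*5|
= |(-24) - 15| = 39

39


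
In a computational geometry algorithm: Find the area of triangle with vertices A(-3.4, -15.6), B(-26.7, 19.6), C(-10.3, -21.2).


Area = |x_A(y_B-y_C) + x_B(y_C-y_A) + x_C(y_A-y_B)|/2
= |(-138.72) + 149.52 + 362.56|/2
= 373.36/2 = 186.68

186.68


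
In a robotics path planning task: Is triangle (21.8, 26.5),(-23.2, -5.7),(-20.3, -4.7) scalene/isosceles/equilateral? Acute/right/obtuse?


Side lengths squared: AB^2=3061.84, BC^2=9.41, CA^2=2745.85
Sorted: [9.41, 2745.85, 3061.84]
By sides: Scalene, By angles: Obtuse

Scalene, Obtuse


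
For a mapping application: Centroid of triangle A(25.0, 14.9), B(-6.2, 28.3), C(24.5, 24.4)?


Centroid = ((x_A+x_B+x_C)/3, (y_A+y_B+y_C)/3)
= ((25+(-6.2)+24.5)/3, (14.9+28.3+24.4)/3)
= (14.4333, 22.5333)

(14.4333, 22.5333)


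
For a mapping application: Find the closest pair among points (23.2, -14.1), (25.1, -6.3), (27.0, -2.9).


d(P0,P1) = 8.0281, d(P0,P2) = 11.8271, d(P1,P2) = 3.8949
Closest: P1 and P2

Closest pair: (25.1, -6.3) and (27.0, -2.9), distance = 3.8949


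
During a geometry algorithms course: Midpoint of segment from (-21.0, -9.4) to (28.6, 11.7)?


M = (((-21)+28.6)/2, ((-9.4)+11.7)/2)
= (3.8, 1.15)

(3.8, 1.15)


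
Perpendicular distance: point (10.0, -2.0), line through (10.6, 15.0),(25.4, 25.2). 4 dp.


|cross product| = 245.48
|line direction| = sqrt(323.08) = 17.9744
Distance = 245.48/sqrt(323.08) = 13.6572

13.6572


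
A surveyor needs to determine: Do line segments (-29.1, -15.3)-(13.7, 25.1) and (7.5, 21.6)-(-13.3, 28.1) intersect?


Cross products: d1=1005.42, d2=-113.1, d3=100.68, d4=1219.2
d1*d2 < 0 and d3*d4 < 0? no

No, they don't intersect


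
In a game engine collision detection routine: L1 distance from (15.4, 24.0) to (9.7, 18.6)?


|15.4-9.7| + |24-18.6| = 5.7 + 5.4 = 11.1

11.1


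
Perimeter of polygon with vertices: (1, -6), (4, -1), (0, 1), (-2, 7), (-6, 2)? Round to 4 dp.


Sides: (1, -6)->(4, -1): sqrt(34) = 5.830952, (4, -1)->(0, 1): sqrt(20) = 4.472136, (0, 1)->(-2, 7): sqrt(40) = 6.324555, (-2, 7)->(-6, 2): sqrt(41) = 6.403124, (-6, 2)->(1, -6): sqrt(113) = 10.630146
Sum = 33.660913
Perimeter = 33.6609

33.6609


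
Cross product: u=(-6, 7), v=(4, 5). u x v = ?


u x v = u_x*v_y - u_y*v_x = (-6)*5 - 7*4
= (-30) - 28 = -58

-58


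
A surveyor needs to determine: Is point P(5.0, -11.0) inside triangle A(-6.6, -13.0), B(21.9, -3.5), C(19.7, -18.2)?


Cross products: AB x AP = -53.2, BC x BP = -231.93, CA x CP = -112.92
All same sign? yes

Yes, inside


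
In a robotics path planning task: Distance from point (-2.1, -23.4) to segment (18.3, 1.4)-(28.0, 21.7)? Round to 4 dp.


Project P onto AB: t = 0 (clamped to [0,1])
Closest point on segment: (18.3, 1.4)
Distance: 32.1123

32.1123


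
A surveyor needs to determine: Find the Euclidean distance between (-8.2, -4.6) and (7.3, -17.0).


dx=15.5, dy=-12.4
d^2 = 15.5^2 + (-12.4)^2 = 394.01
d = sqrt(394.01) = 19.8497

19.8497


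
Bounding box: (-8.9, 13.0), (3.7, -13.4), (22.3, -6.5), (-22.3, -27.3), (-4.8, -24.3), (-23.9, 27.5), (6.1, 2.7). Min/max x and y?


x range: [-23.9, 22.3]
y range: [-27.3, 27.5]
Bounding box: (-23.9,-27.3) to (22.3,27.5)

(-23.9,-27.3) to (22.3,27.5)


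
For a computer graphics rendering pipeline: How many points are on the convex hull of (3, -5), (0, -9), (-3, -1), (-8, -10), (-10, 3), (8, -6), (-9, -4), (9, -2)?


Convex hull vertices (CCW): (-10, 3), (-9, -4), (-8, -10), (0, -9), (8, -6), (9, -2)
Count = 6

6


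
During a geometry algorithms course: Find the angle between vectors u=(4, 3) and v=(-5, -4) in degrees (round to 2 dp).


u.v = -32, |u| = sqrt(25) = 5, |v| = sqrt(41) = 6.4031
cos(theta) = u.v/(|u||v|) = -32/sqrt(1025) = -0.999512
theta = acos(-0.999512) = 178.21 degrees

178.21 degrees


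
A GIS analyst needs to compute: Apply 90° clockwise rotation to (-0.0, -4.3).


90° CW: (x,y) -> (y, -x)
(0,-4.3) -> (-4.3, 0)

(-4.3, 0)


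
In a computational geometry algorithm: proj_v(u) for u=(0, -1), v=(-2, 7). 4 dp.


u.v = -7, |v| = sqrt(53) = 7.2801
Scalar projection = u.v / |v| = -7 / sqrt(53) = -0.9615

-0.9615


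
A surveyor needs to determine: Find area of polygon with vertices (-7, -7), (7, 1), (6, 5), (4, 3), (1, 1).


Shoelace sum: ((-7)*1 - 7*(-7)) + (7*5 - 6*1) + (6*3 - 4*5) + (4*1 - 1*3) + (1*(-7) - (-7)*1)
= 70
Area = |70|/2 = 35

35


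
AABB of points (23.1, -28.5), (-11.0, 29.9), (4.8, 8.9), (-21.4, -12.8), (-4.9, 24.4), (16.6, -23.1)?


x range: [-21.4, 23.1]
y range: [-28.5, 29.9]
Bounding box: (-21.4,-28.5) to (23.1,29.9)

(-21.4,-28.5) to (23.1,29.9)


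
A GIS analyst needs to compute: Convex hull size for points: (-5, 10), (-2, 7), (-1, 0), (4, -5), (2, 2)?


Convex hull vertices (CCW): (-5, 10), (-1, 0), (4, -5), (2, 2), (-2, 7)
Count = 5

5


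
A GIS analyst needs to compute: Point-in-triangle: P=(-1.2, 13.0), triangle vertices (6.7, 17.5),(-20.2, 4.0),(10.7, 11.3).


Cross products: AB x AP = 14.4, BC x BP = 139.4, CA x CP = 66.98
All same sign? yes

Yes, inside


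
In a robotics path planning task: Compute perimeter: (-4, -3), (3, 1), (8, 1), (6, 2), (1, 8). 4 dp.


Sides: (-4, -3)->(3, 1): sqrt(65) = 8.062258, (3, 1)->(8, 1): sqrt(25) = 5, (8, 1)->(6, 2): sqrt(5) = 2.236068, (6, 2)->(1, 8): sqrt(61) = 7.81025, (1, 8)->(-4, -3): sqrt(146) = 12.083046
Sum = 35.191622
Perimeter = 35.1916

35.1916


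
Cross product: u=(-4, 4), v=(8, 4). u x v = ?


u x v = u_x*v_y - u_y*v_x = (-4)*4 - 4*8
= (-16) - 32 = -48

-48


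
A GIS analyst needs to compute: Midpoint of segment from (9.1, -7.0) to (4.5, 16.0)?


M = ((9.1+4.5)/2, ((-7)+16)/2)
= (6.8, 4.5)

(6.8, 4.5)


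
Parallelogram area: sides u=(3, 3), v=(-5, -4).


|u x v| = |3*(-4) - 3*(-5)|
= |(-12) - (-15)| = 3

3


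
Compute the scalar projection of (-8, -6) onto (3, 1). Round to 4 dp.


u.v = -30, |v| = sqrt(10) = 3.1623
Scalar projection = u.v / |v| = -30 / sqrt(10) = -9.4868

-9.4868


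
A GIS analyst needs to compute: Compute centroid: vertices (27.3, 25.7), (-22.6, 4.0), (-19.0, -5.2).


Centroid = ((x_A+x_B+x_C)/3, (y_A+y_B+y_C)/3)
= ((27.3+(-22.6)+(-19))/3, (25.7+4+(-5.2))/3)
= (-4.7667, 8.1667)

(-4.7667, 8.1667)


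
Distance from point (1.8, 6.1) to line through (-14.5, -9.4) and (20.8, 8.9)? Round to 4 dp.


|cross product| = 248.86
|line direction| = sqrt(1580.98) = 39.7615
Distance = 248.86/sqrt(1580.98) = 6.2588

6.2588


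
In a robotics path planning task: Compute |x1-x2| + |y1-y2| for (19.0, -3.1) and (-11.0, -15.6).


|19-(-11)| + |(-3.1)-(-15.6)| = 30 + 12.5 = 42.5

42.5


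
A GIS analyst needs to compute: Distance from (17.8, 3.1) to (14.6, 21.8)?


dx=-3.2, dy=18.7
d^2 = (-3.2)^2 + 18.7^2 = 359.93
d = sqrt(359.93) = 18.9718

18.9718


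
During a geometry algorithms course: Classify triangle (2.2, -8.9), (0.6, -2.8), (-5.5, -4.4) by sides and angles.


Side lengths squared: AB^2=39.77, BC^2=39.77, CA^2=79.54
Sorted: [39.77, 39.77, 79.54]
By sides: Isosceles, By angles: Right

Isosceles, Right


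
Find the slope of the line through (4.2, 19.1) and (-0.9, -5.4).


slope = (y2-y1)/(x2-x1) = ((-5.4)-19.1)/((-0.9)-4.2) = (-24.5)/(-5.1) = 4.8039

4.8039


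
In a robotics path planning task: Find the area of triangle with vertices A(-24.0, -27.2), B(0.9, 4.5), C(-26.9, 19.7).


Area = |x_A(y_B-y_C) + x_B(y_C-y_A) + x_C(y_A-y_B)|/2
= |364.8 + 42.21 + 852.73|/2
= 1259.74/2 = 629.87

629.87


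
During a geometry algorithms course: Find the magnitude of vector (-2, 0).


|u| = sqrt((-2)^2 + 0^2) = sqrt(4) = 2

2


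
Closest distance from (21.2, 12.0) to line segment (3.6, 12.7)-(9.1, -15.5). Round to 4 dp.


Project P onto AB: t = 0.1412 (clamped to [0,1])
Closest point on segment: (4.3765, 8.7188)
Distance: 17.1405

17.1405


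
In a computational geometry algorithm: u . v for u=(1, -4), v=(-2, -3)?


u . v = u_x*v_x + u_y*v_y = 1*(-2) + (-4)*(-3)
= (-2) + 12 = 10

10


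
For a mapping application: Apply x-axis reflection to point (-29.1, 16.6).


Reflection over x-axis: (x,y) -> (x,-y)
(-29.1, 16.6) -> (-29.1, -16.6)

(-29.1, -16.6)


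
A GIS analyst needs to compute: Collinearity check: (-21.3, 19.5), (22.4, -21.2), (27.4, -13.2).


Cross product: (22.4-(-21.3))*((-13.2)-19.5) - ((-21.2)-19.5)*(27.4-(-21.3))
= 553.1

No, not collinear


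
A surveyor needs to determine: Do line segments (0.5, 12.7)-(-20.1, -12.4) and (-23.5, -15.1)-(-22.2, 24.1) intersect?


Cross products: d1=-904.66, d2=-129.77, d3=-29.72, d4=-804.61
d1*d2 < 0 and d3*d4 < 0? no

No, they don't intersect


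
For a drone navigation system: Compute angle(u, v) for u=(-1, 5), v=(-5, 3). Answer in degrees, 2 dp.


u.v = 20, |u| = sqrt(26) = 5.099, |v| = sqrt(34) = 5.831
cos(theta) = u.v/(|u||v|) = 20/sqrt(884) = 0.672673
theta = acos(0.672673) = 47.73 degrees

47.73 degrees


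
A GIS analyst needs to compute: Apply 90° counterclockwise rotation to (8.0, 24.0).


90° CCW: (x,y) -> (-y, x)
(8,24) -> (-24, 8)

(-24, 8)


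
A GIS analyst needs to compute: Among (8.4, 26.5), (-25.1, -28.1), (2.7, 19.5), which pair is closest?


d(P0,P1) = 64.0579, d(P0,P2) = 9.0272, d(P1,P2) = 55.1235
Closest: P0 and P2

Closest pair: (8.4, 26.5) and (2.7, 19.5), distance = 9.0272


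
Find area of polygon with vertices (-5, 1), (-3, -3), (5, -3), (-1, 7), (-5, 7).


Shoelace sum: ((-5)*(-3) - (-3)*1) + ((-3)*(-3) - 5*(-3)) + (5*7 - (-1)*(-3)) + ((-1)*7 - (-5)*7) + ((-5)*1 - (-5)*7)
= 132
Area = |132|/2 = 66

66


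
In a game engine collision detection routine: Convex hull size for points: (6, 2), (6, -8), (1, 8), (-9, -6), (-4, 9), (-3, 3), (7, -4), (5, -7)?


Convex hull vertices (CCW): (-9, -6), (6, -8), (7, -4), (6, 2), (1, 8), (-4, 9)
Count = 6

6


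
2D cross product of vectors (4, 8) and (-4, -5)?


u x v = u_x*v_y - u_y*v_x = 4*(-5) - 8*(-4)
= (-20) - (-32) = 12

12


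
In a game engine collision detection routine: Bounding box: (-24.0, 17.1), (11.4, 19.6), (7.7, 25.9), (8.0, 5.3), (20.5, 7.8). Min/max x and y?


x range: [-24, 20.5]
y range: [5.3, 25.9]
Bounding box: (-24,5.3) to (20.5,25.9)

(-24,5.3) to (20.5,25.9)


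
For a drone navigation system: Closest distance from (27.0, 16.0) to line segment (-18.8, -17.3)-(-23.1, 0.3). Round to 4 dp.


Project P onto AB: t = 1 (clamped to [0,1])
Closest point on segment: (-23.1, 0.3)
Distance: 52.5024

52.5024


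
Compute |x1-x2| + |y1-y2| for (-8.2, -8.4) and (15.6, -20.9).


|(-8.2)-15.6| + |(-8.4)-(-20.9)| = 23.8 + 12.5 = 36.3

36.3


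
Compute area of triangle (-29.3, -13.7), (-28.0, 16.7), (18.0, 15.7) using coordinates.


Area = |x_A(y_B-y_C) + x_B(y_C-y_A) + x_C(y_A-y_B)|/2
= |(-29.3) + (-823.2) + (-547.2)|/2
= 1399.7/2 = 699.85

699.85


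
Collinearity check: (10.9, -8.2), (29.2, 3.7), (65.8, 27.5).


Cross product: (29.2-10.9)*(27.5-(-8.2)) - (3.7-(-8.2))*(65.8-10.9)
= 0

Yes, collinear


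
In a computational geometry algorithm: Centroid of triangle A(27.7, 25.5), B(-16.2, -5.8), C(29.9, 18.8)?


Centroid = ((x_A+x_B+x_C)/3, (y_A+y_B+y_C)/3)
= ((27.7+(-16.2)+29.9)/3, (25.5+(-5.8)+18.8)/3)
= (13.8, 12.8333)

(13.8, 12.8333)


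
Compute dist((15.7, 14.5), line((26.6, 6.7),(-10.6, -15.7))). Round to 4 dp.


|cross product| = 534.32
|line direction| = sqrt(1885.6) = 43.4235
Distance = 534.32/sqrt(1885.6) = 12.3049

12.3049


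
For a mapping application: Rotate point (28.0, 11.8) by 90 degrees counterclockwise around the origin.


90° CCW: (x,y) -> (-y, x)
(28,11.8) -> (-11.8, 28)

(-11.8, 28)


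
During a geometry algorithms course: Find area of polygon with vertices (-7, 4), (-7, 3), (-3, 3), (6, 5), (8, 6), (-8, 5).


Shoelace sum: ((-7)*3 - (-7)*4) + ((-7)*3 - (-3)*3) + ((-3)*5 - 6*3) + (6*6 - 8*5) + (8*5 - (-8)*6) + ((-8)*4 - (-7)*5)
= 49
Area = |49|/2 = 24.5

24.5


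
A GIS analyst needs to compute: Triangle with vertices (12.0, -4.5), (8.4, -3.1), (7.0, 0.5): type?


Side lengths squared: AB^2=14.92, BC^2=14.92, CA^2=50
Sorted: [14.92, 14.92, 50]
By sides: Isosceles, By angles: Obtuse

Isosceles, Obtuse


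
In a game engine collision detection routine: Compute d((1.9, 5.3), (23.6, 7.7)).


dx=21.7, dy=2.4
d^2 = 21.7^2 + 2.4^2 = 476.65
d = sqrt(476.65) = 21.8323

21.8323


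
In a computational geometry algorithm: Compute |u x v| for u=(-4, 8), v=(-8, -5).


|u x v| = |(-4)*(-5) - 8*(-8)|
= |20 - (-64)| = 84

84


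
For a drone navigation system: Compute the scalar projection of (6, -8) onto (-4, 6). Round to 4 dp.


u.v = -72, |v| = sqrt(52) = 7.2111
Scalar projection = u.v / |v| = -72 / sqrt(52) = -9.9846

-9.9846


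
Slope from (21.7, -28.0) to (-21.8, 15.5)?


slope = (y2-y1)/(x2-x1) = (15.5-(-28))/((-21.8)-21.7) = 43.5/(-43.5) = -1

-1


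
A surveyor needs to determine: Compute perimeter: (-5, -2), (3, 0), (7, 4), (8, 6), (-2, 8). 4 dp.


Sides: (-5, -2)->(3, 0): sqrt(68) = 8.246211, (3, 0)->(7, 4): sqrt(32) = 5.656854, (7, 4)->(8, 6): sqrt(5) = 2.236068, (8, 6)->(-2, 8): sqrt(104) = 10.198039, (-2, 8)->(-5, -2): sqrt(109) = 10.440307
Sum = 36.777479
Perimeter = 36.7775

36.7775


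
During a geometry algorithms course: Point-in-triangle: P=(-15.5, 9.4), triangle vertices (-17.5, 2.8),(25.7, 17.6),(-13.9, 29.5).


Cross products: AB x AP = 255.52, BC x BP = 815, CA x CP = 29.64
All same sign? yes

Yes, inside


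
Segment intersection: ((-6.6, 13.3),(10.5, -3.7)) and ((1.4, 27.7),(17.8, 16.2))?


Cross products: d1=-328.16, d2=-410.31, d3=382.24, d4=464.39
d1*d2 < 0 and d3*d4 < 0? no

No, they don't intersect


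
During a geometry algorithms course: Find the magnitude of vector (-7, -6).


|u| = sqrt((-7)^2 + (-6)^2) = sqrt(85) = 9.2195

9.2195


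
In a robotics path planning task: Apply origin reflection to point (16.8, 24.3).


Reflection over origin: (x,y) -> (-x,-y)
(16.8, 24.3) -> (-16.8, -24.3)

(-16.8, -24.3)


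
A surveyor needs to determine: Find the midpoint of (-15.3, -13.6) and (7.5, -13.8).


M = (((-15.3)+7.5)/2, ((-13.6)+(-13.8))/2)
= (-3.9, -13.7)

(-3.9, -13.7)


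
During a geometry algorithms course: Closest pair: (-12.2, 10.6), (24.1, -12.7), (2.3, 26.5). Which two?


d(P0,P1) = 43.1344, d(P0,P2) = 21.5188, d(P1,P2) = 44.854
Closest: P0 and P2

Closest pair: (-12.2, 10.6) and (2.3, 26.5), distance = 21.5188


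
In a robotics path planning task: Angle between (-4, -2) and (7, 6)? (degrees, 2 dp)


u.v = -40, |u| = sqrt(20) = 4.4721, |v| = sqrt(85) = 9.2195
cos(theta) = u.v/(|u||v|) = -40/sqrt(1700) = -0.970143
theta = acos(-0.970143) = 165.96 degrees

165.96 degrees


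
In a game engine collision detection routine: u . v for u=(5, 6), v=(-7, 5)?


u . v = u_x*v_x + u_y*v_y = 5*(-7) + 6*5
= (-35) + 30 = -5

-5


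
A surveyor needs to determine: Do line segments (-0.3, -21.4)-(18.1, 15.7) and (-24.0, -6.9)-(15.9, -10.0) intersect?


Cross products: d1=-505.08, d2=1032.25, d3=1146.07, d4=-391.26
d1*d2 < 0 and d3*d4 < 0? yes

Yes, they intersect


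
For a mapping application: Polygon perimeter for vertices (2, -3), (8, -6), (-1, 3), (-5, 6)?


Sides: (2, -3)->(8, -6): sqrt(45) = 6.708204, (8, -6)->(-1, 3): sqrt(162) = 12.727922, (-1, 3)->(-5, 6): sqrt(25) = 5, (-5, 6)->(2, -3): sqrt(130) = 11.401754
Sum = 35.83788
Perimeter = 35.8379

35.8379


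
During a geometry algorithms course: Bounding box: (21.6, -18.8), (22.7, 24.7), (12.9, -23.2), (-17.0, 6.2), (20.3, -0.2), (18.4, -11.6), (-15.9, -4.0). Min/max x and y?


x range: [-17, 22.7]
y range: [-23.2, 24.7]
Bounding box: (-17,-23.2) to (22.7,24.7)

(-17,-23.2) to (22.7,24.7)


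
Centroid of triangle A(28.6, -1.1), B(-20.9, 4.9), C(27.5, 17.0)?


Centroid = ((x_A+x_B+x_C)/3, (y_A+y_B+y_C)/3)
= ((28.6+(-20.9)+27.5)/3, ((-1.1)+4.9+17)/3)
= (11.7333, 6.9333)

(11.7333, 6.9333)


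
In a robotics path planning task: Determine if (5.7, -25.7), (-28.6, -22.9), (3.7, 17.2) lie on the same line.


Cross product: ((-28.6)-5.7)*(17.2-(-25.7)) - ((-22.9)-(-25.7))*(3.7-5.7)
= -1465.87

No, not collinear


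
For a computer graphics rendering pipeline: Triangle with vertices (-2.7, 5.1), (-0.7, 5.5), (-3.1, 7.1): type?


Side lengths squared: AB^2=4.16, BC^2=8.32, CA^2=4.16
Sorted: [4.16, 4.16, 8.32]
By sides: Isosceles, By angles: Right

Isosceles, Right


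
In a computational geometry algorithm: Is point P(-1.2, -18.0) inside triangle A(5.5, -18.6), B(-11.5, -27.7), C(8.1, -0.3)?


Cross products: AB x AP = -71.17, BC x BP = -92.1, CA x CP = -124.17
All same sign? yes

Yes, inside


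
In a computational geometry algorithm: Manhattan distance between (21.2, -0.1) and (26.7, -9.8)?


|21.2-26.7| + |(-0.1)-(-9.8)| = 5.5 + 9.7 = 15.2

15.2


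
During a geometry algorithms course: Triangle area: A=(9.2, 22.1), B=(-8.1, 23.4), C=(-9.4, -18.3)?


Area = |x_A(y_B-y_C) + x_B(y_C-y_A) + x_C(y_A-y_B)|/2
= |383.64 + 327.24 + 12.22|/2
= 723.1/2 = 361.55

361.55


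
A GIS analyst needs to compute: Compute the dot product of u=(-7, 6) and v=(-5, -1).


u . v = u_x*v_x + u_y*v_y = (-7)*(-5) + 6*(-1)
= 35 + (-6) = 29

29


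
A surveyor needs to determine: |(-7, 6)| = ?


|u| = sqrt((-7)^2 + 6^2) = sqrt(85) = 9.2195

9.2195


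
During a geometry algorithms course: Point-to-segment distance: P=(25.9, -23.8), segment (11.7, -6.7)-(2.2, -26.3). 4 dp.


Project P onto AB: t = 0.4221 (clamped to [0,1])
Closest point on segment: (7.6898, -14.9736)
Distance: 20.2365

20.2365


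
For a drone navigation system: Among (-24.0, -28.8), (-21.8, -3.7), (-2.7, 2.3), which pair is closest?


d(P0,P1) = 25.1962, d(P0,P2) = 37.6948, d(P1,P2) = 20.0202
Closest: P1 and P2

Closest pair: (-21.8, -3.7) and (-2.7, 2.3), distance = 20.0202


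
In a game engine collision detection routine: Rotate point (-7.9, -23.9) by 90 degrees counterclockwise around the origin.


90° CCW: (x,y) -> (-y, x)
(-7.9,-23.9) -> (23.9, -7.9)

(23.9, -7.9)


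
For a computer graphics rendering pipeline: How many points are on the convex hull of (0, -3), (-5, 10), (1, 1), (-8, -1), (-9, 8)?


Convex hull vertices (CCW): (-9, 8), (-8, -1), (0, -3), (1, 1), (-5, 10)
Count = 5

5


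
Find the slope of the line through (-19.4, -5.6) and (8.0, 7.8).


slope = (y2-y1)/(x2-x1) = (7.8-(-5.6))/(8-(-19.4)) = 13.4/27.4 = 0.4891

0.4891


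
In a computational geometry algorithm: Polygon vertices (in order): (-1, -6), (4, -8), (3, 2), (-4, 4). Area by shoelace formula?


Shoelace sum: ((-1)*(-8) - 4*(-6)) + (4*2 - 3*(-8)) + (3*4 - (-4)*2) + ((-4)*(-6) - (-1)*4)
= 112
Area = |112|/2 = 56

56


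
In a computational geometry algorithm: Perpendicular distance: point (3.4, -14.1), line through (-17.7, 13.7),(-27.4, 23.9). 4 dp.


|cross product| = 54.44
|line direction| = sqrt(198.13) = 14.0759
Distance = 54.44/sqrt(198.13) = 3.8676

3.8676


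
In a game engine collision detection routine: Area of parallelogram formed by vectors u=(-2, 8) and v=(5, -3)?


|u x v| = |(-2)*(-3) - 8*5|
= |6 - 40| = 34

34


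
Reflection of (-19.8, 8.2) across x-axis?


Reflection over x-axis: (x,y) -> (x,-y)
(-19.8, 8.2) -> (-19.8, -8.2)

(-19.8, -8.2)


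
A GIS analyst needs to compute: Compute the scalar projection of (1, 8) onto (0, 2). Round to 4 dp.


u.v = 16, |v| = sqrt(4) = 2
Scalar projection = u.v / |v| = 16 / sqrt(4) = 8

8


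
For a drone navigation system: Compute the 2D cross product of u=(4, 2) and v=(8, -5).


u x v = u_x*v_y - u_y*v_x = 4*(-5) - 2*8
= (-20) - 16 = -36

-36


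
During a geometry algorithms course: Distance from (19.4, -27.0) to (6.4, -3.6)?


dx=-13, dy=23.4
d^2 = (-13)^2 + 23.4^2 = 716.56
d = sqrt(716.56) = 26.7686

26.7686


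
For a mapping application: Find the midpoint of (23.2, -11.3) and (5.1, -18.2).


M = ((23.2+5.1)/2, ((-11.3)+(-18.2))/2)
= (14.15, -14.75)

(14.15, -14.75)


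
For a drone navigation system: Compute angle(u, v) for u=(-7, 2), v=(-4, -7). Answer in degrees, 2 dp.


u.v = 14, |u| = sqrt(53) = 7.2801, |v| = sqrt(65) = 8.0623
cos(theta) = u.v/(|u||v|) = 14/sqrt(3445) = 0.238525
theta = acos(0.238525) = 76.2 degrees

76.2 degrees


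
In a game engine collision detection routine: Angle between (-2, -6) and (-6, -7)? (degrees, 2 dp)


u.v = 54, |u| = sqrt(40) = 6.3246, |v| = sqrt(85) = 9.2195
cos(theta) = u.v/(|u||v|) = 54/sqrt(3400) = 0.926092
theta = acos(0.926092) = 22.17 degrees

22.17 degrees


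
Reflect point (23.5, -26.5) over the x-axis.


Reflection over x-axis: (x,y) -> (x,-y)
(23.5, -26.5) -> (23.5, 26.5)

(23.5, 26.5)


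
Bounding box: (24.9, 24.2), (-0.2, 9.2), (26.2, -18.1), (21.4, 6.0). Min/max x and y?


x range: [-0.2, 26.2]
y range: [-18.1, 24.2]
Bounding box: (-0.2,-18.1) to (26.2,24.2)

(-0.2,-18.1) to (26.2,24.2)


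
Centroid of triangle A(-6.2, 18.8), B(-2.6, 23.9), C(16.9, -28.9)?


Centroid = ((x_A+x_B+x_C)/3, (y_A+y_B+y_C)/3)
= (((-6.2)+(-2.6)+16.9)/3, (18.8+23.9+(-28.9))/3)
= (2.7, 4.6)

(2.7, 4.6)


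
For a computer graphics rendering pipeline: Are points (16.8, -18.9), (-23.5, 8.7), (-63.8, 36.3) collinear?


Cross product: ((-23.5)-16.8)*(36.3-(-18.9)) - (8.7-(-18.9))*((-63.8)-16.8)
= 0

Yes, collinear


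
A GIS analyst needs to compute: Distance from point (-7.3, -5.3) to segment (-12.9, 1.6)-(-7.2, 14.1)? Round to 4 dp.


Project P onto AB: t = 0 (clamped to [0,1])
Closest point on segment: (-12.9, 1.6)
Distance: 8.8865

8.8865


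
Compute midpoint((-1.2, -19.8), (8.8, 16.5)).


M = (((-1.2)+8.8)/2, ((-19.8)+16.5)/2)
= (3.8, -1.65)

(3.8, -1.65)


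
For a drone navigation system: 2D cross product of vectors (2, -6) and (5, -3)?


u x v = u_x*v_y - u_y*v_x = 2*(-3) - (-6)*5
= (-6) - (-30) = 24

24


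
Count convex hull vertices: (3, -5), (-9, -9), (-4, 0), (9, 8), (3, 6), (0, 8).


Convex hull vertices (CCW): (-9, -9), (3, -5), (9, 8), (0, 8)
Count = 4

4


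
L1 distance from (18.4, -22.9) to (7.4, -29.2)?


|18.4-7.4| + |(-22.9)-(-29.2)| = 11 + 6.3 = 17.3

17.3


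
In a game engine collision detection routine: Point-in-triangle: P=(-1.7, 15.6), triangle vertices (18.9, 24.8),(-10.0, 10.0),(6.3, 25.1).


Cross products: AB x AP = -39, BC x BP = -34.05, CA x CP = -122.1
All same sign? yes

Yes, inside


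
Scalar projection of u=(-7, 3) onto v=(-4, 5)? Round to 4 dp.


u.v = 43, |v| = sqrt(41) = 6.4031
Scalar projection = u.v / |v| = 43 / sqrt(41) = 6.7155

6.7155


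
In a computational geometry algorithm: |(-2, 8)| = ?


|u| = sqrt((-2)^2 + 8^2) = sqrt(68) = 8.2462

8.2462


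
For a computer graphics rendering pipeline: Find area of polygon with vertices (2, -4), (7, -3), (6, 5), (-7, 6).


Shoelace sum: (2*(-3) - 7*(-4)) + (7*5 - 6*(-3)) + (6*6 - (-7)*5) + ((-7)*(-4) - 2*6)
= 162
Area = |162|/2 = 81

81


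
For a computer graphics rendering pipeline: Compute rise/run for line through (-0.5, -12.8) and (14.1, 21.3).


slope = (y2-y1)/(x2-x1) = (21.3-(-12.8))/(14.1-(-0.5)) = 34.1/14.6 = 2.3356

2.3356


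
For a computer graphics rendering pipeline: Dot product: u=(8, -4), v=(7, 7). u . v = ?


u . v = u_x*v_x + u_y*v_y = 8*7 + (-4)*7
= 56 + (-28) = 28

28


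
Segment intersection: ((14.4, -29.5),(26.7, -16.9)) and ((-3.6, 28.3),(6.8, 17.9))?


Cross products: d1=-413.92, d2=-154.96, d3=937.74, d4=678.78
d1*d2 < 0 and d3*d4 < 0? no

No, they don't intersect


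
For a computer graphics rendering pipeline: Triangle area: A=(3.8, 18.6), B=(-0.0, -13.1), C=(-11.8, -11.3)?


Area = |x_A(y_B-y_C) + x_B(y_C-y_A) + x_C(y_A-y_B)|/2
= |(-6.84) + 0 + (-374.06)|/2
= 380.9/2 = 190.45

190.45


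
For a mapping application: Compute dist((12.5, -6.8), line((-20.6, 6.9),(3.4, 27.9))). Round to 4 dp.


|cross product| = 1023.9
|line direction| = sqrt(1017) = 31.8904
Distance = 1023.9/sqrt(1017) = 32.1068

32.1068


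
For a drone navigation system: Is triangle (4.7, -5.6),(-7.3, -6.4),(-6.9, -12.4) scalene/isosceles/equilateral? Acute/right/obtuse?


Side lengths squared: AB^2=144.64, BC^2=36.16, CA^2=180.8
Sorted: [36.16, 144.64, 180.8]
By sides: Scalene, By angles: Right

Scalene, Right


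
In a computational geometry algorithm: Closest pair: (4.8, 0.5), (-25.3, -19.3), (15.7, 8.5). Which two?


d(P0,P1) = 36.0285, d(P0,P2) = 13.5207, d(P1,P2) = 49.5362
Closest: P0 and P2

Closest pair: (4.8, 0.5) and (15.7, 8.5), distance = 13.5207


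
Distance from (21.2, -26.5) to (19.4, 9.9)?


dx=-1.8, dy=36.4
d^2 = (-1.8)^2 + 36.4^2 = 1328.2
d = sqrt(1328.2) = 36.4445

36.4445


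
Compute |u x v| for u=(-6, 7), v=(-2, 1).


|u x v| = |(-6)*1 - 7*(-2)|
= |(-6) - (-14)| = 8

8


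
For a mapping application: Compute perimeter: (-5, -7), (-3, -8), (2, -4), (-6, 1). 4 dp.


Sides: (-5, -7)->(-3, -8): sqrt(5) = 2.236068, (-3, -8)->(2, -4): sqrt(41) = 6.403124, (2, -4)->(-6, 1): sqrt(89) = 9.433981, (-6, 1)->(-5, -7): sqrt(65) = 8.062258
Sum = 26.135431
Perimeter = 26.1354

26.1354


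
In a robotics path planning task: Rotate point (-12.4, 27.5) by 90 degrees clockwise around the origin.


90° CW: (x,y) -> (y, -x)
(-12.4,27.5) -> (27.5, 12.4)

(27.5, 12.4)


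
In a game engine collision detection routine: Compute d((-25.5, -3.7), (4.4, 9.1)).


dx=29.9, dy=12.8
d^2 = 29.9^2 + 12.8^2 = 1057.85
d = sqrt(1057.85) = 32.5246

32.5246


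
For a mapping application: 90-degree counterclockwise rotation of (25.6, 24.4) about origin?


90° CCW: (x,y) -> (-y, x)
(25.6,24.4) -> (-24.4, 25.6)

(-24.4, 25.6)


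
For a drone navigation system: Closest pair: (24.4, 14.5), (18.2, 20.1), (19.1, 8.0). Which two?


d(P0,P1) = 8.3546, d(P0,P2) = 8.3869, d(P1,P2) = 12.1334
Closest: P0 and P1

Closest pair: (24.4, 14.5) and (18.2, 20.1), distance = 8.3546


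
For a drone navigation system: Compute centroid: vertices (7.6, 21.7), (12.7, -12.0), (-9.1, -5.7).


Centroid = ((x_A+x_B+x_C)/3, (y_A+y_B+y_C)/3)
= ((7.6+12.7+(-9.1))/3, (21.7+(-12)+(-5.7))/3)
= (3.7333, 1.3333)

(3.7333, 1.3333)


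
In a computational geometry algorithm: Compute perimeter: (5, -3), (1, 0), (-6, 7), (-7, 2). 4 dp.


Sides: (5, -3)->(1, 0): sqrt(25) = 5, (1, 0)->(-6, 7): sqrt(98) = 9.899495, (-6, 7)->(-7, 2): sqrt(26) = 5.09902, (-7, 2)->(5, -3): sqrt(169) = 13
Sum = 32.998515
Perimeter = 32.9985

32.9985


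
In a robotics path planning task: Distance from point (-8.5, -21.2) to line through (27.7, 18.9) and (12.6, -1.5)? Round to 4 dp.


|cross product| = 132.97
|line direction| = sqrt(644.17) = 25.3805
Distance = 132.97/sqrt(644.17) = 5.2391

5.2391


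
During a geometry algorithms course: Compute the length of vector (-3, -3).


|u| = sqrt((-3)^2 + (-3)^2) = sqrt(18) = 4.2426

4.2426


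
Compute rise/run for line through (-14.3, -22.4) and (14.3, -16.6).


slope = (y2-y1)/(x2-x1) = ((-16.6)-(-22.4))/(14.3-(-14.3)) = 5.8/28.6 = 0.2028

0.2028


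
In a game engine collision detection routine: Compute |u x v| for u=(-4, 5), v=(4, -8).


|u x v| = |(-4)*(-8) - 5*4|
= |32 - 20| = 12

12


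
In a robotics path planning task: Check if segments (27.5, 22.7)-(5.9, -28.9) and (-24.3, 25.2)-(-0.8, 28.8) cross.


Cross products: d1=-245.23, d2=-1380.07, d3=-2726.88, d4=-1592.04
d1*d2 < 0 and d3*d4 < 0? no

No, they don't intersect


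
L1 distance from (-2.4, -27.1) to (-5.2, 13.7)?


|(-2.4)-(-5.2)| + |(-27.1)-13.7| = 2.8 + 40.8 = 43.6

43.6


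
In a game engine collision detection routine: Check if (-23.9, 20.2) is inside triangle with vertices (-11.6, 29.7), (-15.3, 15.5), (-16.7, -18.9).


Cross products: AB x AP = -139.51, BC x BP = -302.42, CA x CP = 549.33
All same sign? no

No, outside


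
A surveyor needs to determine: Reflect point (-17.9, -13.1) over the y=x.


Reflection over y=x: (x,y) -> (y,x)
(-17.9, -13.1) -> (-13.1, -17.9)

(-13.1, -17.9)


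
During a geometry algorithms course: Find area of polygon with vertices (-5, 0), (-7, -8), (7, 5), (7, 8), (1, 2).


Shoelace sum: ((-5)*(-8) - (-7)*0) + ((-7)*5 - 7*(-8)) + (7*8 - 7*5) + (7*2 - 1*8) + (1*0 - (-5)*2)
= 98
Area = |98|/2 = 49

49


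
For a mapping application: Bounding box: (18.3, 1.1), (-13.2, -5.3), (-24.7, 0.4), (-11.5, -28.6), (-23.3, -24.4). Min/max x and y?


x range: [-24.7, 18.3]
y range: [-28.6, 1.1]
Bounding box: (-24.7,-28.6) to (18.3,1.1)

(-24.7,-28.6) to (18.3,1.1)


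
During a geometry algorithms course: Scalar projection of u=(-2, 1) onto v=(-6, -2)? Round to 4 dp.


u.v = 10, |v| = sqrt(40) = 6.3246
Scalar projection = u.v / |v| = 10 / sqrt(40) = 1.5811

1.5811


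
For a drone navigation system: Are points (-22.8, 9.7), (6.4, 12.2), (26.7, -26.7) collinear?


Cross product: (6.4-(-22.8))*((-26.7)-9.7) - (12.2-9.7)*(26.7-(-22.8))
= -1186.63

No, not collinear


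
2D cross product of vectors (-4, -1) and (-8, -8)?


u x v = u_x*v_y - u_y*v_x = (-4)*(-8) - (-1)*(-8)
= 32 - 8 = 24

24


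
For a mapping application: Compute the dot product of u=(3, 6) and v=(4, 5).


u . v = u_x*v_x + u_y*v_y = 3*4 + 6*5
= 12 + 30 = 42

42


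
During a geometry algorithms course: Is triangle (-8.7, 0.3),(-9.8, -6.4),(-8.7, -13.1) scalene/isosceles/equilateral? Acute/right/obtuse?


Side lengths squared: AB^2=46.1, BC^2=46.1, CA^2=179.56
Sorted: [46.1, 46.1, 179.56]
By sides: Isosceles, By angles: Obtuse

Isosceles, Obtuse


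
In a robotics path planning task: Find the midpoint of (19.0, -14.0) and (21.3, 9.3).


M = ((19+21.3)/2, ((-14)+9.3)/2)
= (20.15, -2.35)

(20.15, -2.35)


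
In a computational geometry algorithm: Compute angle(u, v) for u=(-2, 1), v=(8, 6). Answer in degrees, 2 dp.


u.v = -10, |u| = sqrt(5) = 2.2361, |v| = sqrt(100) = 10
cos(theta) = u.v/(|u||v|) = -10/sqrt(500) = -0.447214
theta = acos(-0.447214) = 116.57 degrees

116.57 degrees


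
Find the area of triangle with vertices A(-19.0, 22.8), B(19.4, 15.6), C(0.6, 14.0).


Area = |x_A(y_B-y_C) + x_B(y_C-y_A) + x_C(y_A-y_B)|/2
= |(-30.4) + (-170.72) + 4.32|/2
= 196.8/2 = 98.4

98.4


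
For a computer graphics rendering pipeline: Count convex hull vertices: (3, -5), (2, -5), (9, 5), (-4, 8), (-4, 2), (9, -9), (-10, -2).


Convex hull vertices (CCW): (-10, -2), (9, -9), (9, 5), (-4, 8)
Count = 4

4


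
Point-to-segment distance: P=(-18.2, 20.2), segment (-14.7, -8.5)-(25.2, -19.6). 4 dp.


Project P onto AB: t = 0 (clamped to [0,1])
Closest point on segment: (-14.7, -8.5)
Distance: 28.9126

28.9126


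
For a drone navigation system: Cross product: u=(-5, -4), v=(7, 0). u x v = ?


u x v = u_x*v_y - u_y*v_x = (-5)*0 - (-4)*7
= 0 - (-28) = 28

28


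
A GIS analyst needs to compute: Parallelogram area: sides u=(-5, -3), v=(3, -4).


|u x v| = |(-5)*(-4) - (-3)*3|
= |20 - (-9)| = 29

29


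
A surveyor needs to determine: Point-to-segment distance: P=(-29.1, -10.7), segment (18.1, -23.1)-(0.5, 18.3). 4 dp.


Project P onto AB: t = 0.6642 (clamped to [0,1])
Closest point on segment: (6.4107, 4.3963)
Distance: 38.5864

38.5864


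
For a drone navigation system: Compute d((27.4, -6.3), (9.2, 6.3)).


dx=-18.2, dy=12.6
d^2 = (-18.2)^2 + 12.6^2 = 490
d = sqrt(490) = 22.1359

22.1359


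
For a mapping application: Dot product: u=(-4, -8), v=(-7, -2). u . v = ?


u . v = u_x*v_x + u_y*v_y = (-4)*(-7) + (-8)*(-2)
= 28 + 16 = 44

44


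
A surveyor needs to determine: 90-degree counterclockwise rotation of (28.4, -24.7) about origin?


90° CCW: (x,y) -> (-y, x)
(28.4,-24.7) -> (24.7, 28.4)

(24.7, 28.4)


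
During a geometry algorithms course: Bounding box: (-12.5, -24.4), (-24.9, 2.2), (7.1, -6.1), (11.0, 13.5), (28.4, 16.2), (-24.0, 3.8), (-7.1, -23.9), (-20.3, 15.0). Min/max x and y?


x range: [-24.9, 28.4]
y range: [-24.4, 16.2]
Bounding box: (-24.9,-24.4) to (28.4,16.2)

(-24.9,-24.4) to (28.4,16.2)


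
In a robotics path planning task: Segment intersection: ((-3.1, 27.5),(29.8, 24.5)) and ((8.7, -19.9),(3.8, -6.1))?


Cross products: d1=-69.42, d2=-508.74, d3=-1524.06, d4=-1084.74
d1*d2 < 0 and d3*d4 < 0? no

No, they don't intersect


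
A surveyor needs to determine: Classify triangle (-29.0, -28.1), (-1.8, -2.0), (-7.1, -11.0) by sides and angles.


Side lengths squared: AB^2=1421.05, BC^2=109.09, CA^2=772.02
Sorted: [109.09, 772.02, 1421.05]
By sides: Scalene, By angles: Obtuse

Scalene, Obtuse


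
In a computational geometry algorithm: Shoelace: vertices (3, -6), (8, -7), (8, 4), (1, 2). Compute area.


Shoelace sum: (3*(-7) - 8*(-6)) + (8*4 - 8*(-7)) + (8*2 - 1*4) + (1*(-6) - 3*2)
= 115
Area = |115|/2 = 57.5

57.5


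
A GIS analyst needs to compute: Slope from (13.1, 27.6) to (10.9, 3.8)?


slope = (y2-y1)/(x2-x1) = (3.8-27.6)/(10.9-13.1) = (-23.8)/(-2.2) = 10.8182

10.8182


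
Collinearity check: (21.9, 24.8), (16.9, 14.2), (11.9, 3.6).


Cross product: (16.9-21.9)*(3.6-24.8) - (14.2-24.8)*(11.9-21.9)
= 0

Yes, collinear


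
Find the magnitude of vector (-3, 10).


|u| = sqrt((-3)^2 + 10^2) = sqrt(109) = 10.4403

10.4403


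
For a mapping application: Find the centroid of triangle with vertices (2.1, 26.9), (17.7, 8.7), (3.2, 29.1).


Centroid = ((x_A+x_B+x_C)/3, (y_A+y_B+y_C)/3)
= ((2.1+17.7+3.2)/3, (26.9+8.7+29.1)/3)
= (7.6667, 21.5667)

(7.6667, 21.5667)


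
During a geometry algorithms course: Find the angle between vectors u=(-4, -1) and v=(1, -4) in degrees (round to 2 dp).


u.v = 0, |u| = sqrt(17) = 4.1231, |v| = sqrt(17) = 4.1231
cos(theta) = u.v/(|u||v|) = 0/sqrt(289) = 0
theta = acos(0) = 90 degrees

90 degrees


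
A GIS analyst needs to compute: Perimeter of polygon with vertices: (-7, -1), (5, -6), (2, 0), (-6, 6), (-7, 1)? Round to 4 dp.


Sides: (-7, -1)->(5, -6): sqrt(169) = 13, (5, -6)->(2, 0): sqrt(45) = 6.708204, (2, 0)->(-6, 6): sqrt(100) = 10, (-6, 6)->(-7, 1): sqrt(26) = 5.09902, (-7, 1)->(-7, -1): sqrt(4) = 2
Sum = 36.807224
Perimeter = 36.8072

36.8072


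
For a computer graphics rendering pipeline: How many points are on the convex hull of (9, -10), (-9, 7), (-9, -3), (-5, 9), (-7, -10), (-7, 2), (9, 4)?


Convex hull vertices (CCW): (-9, -3), (-7, -10), (9, -10), (9, 4), (-5, 9), (-9, 7)
Count = 6

6


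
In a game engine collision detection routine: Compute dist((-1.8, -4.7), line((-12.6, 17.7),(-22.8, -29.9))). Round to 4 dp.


|cross product| = 742.56
|line direction| = sqrt(2369.8) = 48.6806
Distance = 742.56/sqrt(2369.8) = 15.2537

15.2537


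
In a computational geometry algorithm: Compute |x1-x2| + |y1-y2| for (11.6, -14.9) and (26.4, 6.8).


|11.6-26.4| + |(-14.9)-6.8| = 14.8 + 21.7 = 36.5

36.5


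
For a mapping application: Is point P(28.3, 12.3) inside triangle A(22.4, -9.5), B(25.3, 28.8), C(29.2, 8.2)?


Cross products: AB x AP = -162.75, BC x BP = -2.55, CA x CP = -43.81
All same sign? yes

Yes, inside


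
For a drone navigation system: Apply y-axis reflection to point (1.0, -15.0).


Reflection over y-axis: (x,y) -> (-x,y)
(1, -15) -> (-1, -15)

(-1, -15)


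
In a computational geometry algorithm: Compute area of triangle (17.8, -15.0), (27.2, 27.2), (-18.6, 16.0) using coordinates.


Area = |x_A(y_B-y_C) + x_B(y_C-y_A) + x_C(y_A-y_B)|/2
= |199.36 + 843.2 + 784.92|/2
= 1827.48/2 = 913.74

913.74


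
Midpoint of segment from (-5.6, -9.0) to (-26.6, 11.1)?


M = (((-5.6)+(-26.6))/2, ((-9)+11.1)/2)
= (-16.1, 1.05)

(-16.1, 1.05)


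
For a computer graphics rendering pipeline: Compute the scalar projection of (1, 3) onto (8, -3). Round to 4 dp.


u.v = -1, |v| = sqrt(73) = 8.544
Scalar projection = u.v / |v| = -1 / sqrt(73) = -0.117

-0.117


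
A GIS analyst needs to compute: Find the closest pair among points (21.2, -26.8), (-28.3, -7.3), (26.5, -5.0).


d(P0,P1) = 53.2024, d(P0,P2) = 22.435, d(P1,P2) = 54.8482
Closest: P0 and P2

Closest pair: (21.2, -26.8) and (26.5, -5.0), distance = 22.435


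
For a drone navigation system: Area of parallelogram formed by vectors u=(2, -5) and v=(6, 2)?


|u x v| = |2*2 - (-5)*6|
= |4 - (-30)| = 34

34


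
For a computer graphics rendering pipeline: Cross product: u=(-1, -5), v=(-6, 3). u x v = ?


u x v = u_x*v_y - u_y*v_x = (-1)*3 - (-5)*(-6)
= (-3) - 30 = -33

-33


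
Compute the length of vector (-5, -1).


|u| = sqrt((-5)^2 + (-1)^2) = sqrt(26) = 5.099

5.099
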